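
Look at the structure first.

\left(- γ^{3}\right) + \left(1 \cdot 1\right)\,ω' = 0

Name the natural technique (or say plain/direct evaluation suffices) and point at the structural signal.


Verdict: no special technique — the slope is a pure function of γ; integrate both sides and be done.


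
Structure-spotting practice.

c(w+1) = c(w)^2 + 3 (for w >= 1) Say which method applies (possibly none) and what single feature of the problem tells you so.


Technique: no special technique — each new value is a nonlinear function of earlier ones — scaling arguments and superposition both fail.


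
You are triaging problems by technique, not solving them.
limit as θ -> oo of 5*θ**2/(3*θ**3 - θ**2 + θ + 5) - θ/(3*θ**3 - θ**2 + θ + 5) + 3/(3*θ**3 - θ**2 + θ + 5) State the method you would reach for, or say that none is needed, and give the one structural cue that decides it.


Diagnosis: dominant-term comparison — at large θ only the top-degree terms survive; compare the leading terms and the limit falls out. l'Hôpital's at-infinity variant applies to the expression viewed as a single quotient; the leading-term comparison is the direct route.


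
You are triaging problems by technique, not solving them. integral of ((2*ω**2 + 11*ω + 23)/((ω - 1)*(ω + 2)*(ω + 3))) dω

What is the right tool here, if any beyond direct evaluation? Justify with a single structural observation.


Verdict: partial fractions — the bottom factors while the top stays lower-degree — split into simple fractions and integrate piece by piece.


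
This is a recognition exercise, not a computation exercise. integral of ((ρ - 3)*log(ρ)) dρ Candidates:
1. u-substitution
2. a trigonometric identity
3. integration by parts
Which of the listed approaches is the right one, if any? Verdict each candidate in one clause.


Verdict: integration by parts — the logarithm log(ρ) wants to be differentiated, not integrated; parts makes that legal.
- u-substitution — no subexpression of the integrand pairs with its own derivative as a factor — individual terms may offer their own substitutions, but any change of variable covering the whole integral would have to be constructed from outside the expression.
- a trigonometric identity: there is no trigonometric structure at all — the integrand carries no sine or cosine to rewrite.
- integration by parts — applies; the problem has the shape this method handles.


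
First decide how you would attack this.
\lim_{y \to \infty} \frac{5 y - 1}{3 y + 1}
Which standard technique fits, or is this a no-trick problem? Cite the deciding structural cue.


Verdict: dominant-term comparison — as y grows, only the highest-degree terms matter — compare leading terms and read the limit off. As a single quotient, the ∞/∞ shape would yield to repeated differentiation as well — the growth comparison gets there in one look.


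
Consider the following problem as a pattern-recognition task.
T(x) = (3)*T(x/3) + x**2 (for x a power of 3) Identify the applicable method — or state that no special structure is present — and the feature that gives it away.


Technique: the master substitution — the index is divided (x/3), not shifted — substitute x = 3^m to straighten it into a shift recurrence.


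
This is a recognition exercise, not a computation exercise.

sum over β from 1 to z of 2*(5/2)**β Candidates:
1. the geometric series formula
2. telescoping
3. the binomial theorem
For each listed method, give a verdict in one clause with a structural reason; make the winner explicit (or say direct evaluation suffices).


Verdict: the geometric series formula — term-over-term division gives 5/2 every time — index-free ratio, geometric sum formula applies.
- the geometric series formula — yes — fits the structure here.
- telescoping — neither a shifted-difference shape nor integer-spaced poles are present.
- the binomial theorem — there is no sum-raised-to-a-power identity hiding in these terms.


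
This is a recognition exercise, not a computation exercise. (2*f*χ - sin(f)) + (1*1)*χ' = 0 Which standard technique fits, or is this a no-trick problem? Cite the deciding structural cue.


Method: a linear integrating factor — arrange it as χ' + 2*f·χ = (the forcing term) and the integrating factor does the rest.


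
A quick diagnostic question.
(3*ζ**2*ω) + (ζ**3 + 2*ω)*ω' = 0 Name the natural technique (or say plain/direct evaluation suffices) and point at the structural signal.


Method: the exact-equation method — because the two cross partials coincide, the form is conservative as written — recover its potential in (ζ, ω).


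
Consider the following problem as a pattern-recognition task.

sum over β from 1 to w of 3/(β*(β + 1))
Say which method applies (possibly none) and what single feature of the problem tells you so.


Diagnosis: telescoping — one partial-fraction pass turns 3/(β*(β + 1)) into a shifted difference, and shifted differences telescope.


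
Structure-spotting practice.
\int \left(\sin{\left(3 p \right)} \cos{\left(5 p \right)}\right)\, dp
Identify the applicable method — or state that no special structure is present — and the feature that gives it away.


Method: a trigonometric identity — cross-frequency products like \sin{\left(3 p \right)} \cos{\left(5 p \right)} are the textbook product-to-sum case — the identity converts them to directly integrable sinusoids.


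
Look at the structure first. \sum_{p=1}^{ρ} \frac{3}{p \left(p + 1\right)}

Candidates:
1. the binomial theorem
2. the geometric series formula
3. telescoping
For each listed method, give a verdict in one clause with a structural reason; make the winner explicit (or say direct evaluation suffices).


Best approach: telescoping — \frac{3}{p \left(p + 1\right)} is a collapsed telescope: expand it into simple fractions to see the cancellation.
- the binomial theorem — no binomial coefficients pair with matched powers.
- the geometric series formula — there is no constant term-to-term ratio.
- telescoping: yes, a natural case for it.


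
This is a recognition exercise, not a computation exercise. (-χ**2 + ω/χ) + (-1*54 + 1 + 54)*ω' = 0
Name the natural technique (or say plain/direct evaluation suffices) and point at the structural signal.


Verdict: a linear integrating factor — the unknown enters only to the first power against a nonzero forcing term — the integrating-factor template applies directly.


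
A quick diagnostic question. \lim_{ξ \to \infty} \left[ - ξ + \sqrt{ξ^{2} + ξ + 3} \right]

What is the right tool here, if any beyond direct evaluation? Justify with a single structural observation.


Best approach: conjugate multiplication — this difference gives up after one conjugate multiplication — the radical structure cancels against its conjugate.


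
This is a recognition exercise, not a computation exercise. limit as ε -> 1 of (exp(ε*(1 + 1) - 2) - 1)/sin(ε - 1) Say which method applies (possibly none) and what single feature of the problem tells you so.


Verdict: l'Hôpital's rule (0/0) — both numerator and denominator vanish at 1: the genuine 0/0 indeterminate that l'Hôpital exists for. A local series expansion at the point resolves it as well; the rule is the packaged version of that step.


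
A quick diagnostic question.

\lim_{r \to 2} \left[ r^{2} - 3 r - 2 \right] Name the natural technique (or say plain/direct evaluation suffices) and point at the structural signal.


Verdict: no special technique — no denominator vanishes and nothing blows up at 2: direct substitution is the whole computation.


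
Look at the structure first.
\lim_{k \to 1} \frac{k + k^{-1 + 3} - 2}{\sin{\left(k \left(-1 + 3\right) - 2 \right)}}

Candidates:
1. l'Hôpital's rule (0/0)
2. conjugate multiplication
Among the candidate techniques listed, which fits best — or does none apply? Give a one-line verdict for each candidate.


Method: l'Hôpital's rule (0/0) — plug in 1: top and bottom both hit zero, so differentiate each and retry. Expanding numerator and denominator to first order gives the same value — the rule automates exactly that.
- l'Hôpital's rule (0/0) — yes — fits the structure here.
- conjugate multiplication: rationalization has no target — no divergent radical difference appears.


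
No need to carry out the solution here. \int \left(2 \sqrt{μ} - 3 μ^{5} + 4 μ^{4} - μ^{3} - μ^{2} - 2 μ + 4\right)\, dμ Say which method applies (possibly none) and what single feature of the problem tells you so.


Method: no special technique — nothing composite, nothing rational, nothing trigonometric — each constant-multiple power of μ integrates by the power rule alone.


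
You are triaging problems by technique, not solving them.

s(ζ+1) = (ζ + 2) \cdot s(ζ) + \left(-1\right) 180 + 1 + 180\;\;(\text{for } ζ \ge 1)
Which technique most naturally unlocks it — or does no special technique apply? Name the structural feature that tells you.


Verdict: a summation factor — first-order, linear, moving coefficient ζ + 2: the discrete analogue of an integrating factor handles it.


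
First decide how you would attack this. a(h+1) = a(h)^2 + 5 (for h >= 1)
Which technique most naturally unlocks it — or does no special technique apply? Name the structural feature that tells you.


Technique: no special technique — the unknown enters the rule nonlinearly, not as a weighted sum — no linear method is even well-posed.


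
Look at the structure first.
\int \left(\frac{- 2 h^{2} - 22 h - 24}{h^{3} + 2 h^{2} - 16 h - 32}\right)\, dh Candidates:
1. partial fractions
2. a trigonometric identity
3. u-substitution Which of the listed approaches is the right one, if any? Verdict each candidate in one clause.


Technique: partial fractions — the factorization of h^{3} + 2 h^{2} - 16 h - 32 is the whole battle; after it, each term is a table integral.
- partial fractions — yes — fits the structure here.
- a trigonometric identity: there is no trigonometric structure at all — the integrand carries no sine or cosine to rewrite.
- u-substitution — no subexpression of the integrand serves as a whole-integral substitution inner — individual terms may offer their own, but none carries its derivative as a factor of the full integrand; a working change of variable would have to be constructed from outside the expression.


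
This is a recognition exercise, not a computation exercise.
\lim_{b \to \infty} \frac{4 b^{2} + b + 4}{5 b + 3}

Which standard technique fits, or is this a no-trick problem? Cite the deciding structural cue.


Method: dominant-term comparison — as b grows, only the highest-degree terms matter — compare leading terms and read the limit off. l'Hôpital's at-infinity variant applies to the expression viewed as a single quotient; the leading-term comparison is the direct route.


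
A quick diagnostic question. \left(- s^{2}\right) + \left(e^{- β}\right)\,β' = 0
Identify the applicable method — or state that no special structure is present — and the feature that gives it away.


Diagnosis: separation of variables — solved for the derivative, the right side splits multiplicatively into a function of each variable alone — divide and integrate each side. The equation is exact as it stands too — a potential function exists — though separation reads the split structure directly.


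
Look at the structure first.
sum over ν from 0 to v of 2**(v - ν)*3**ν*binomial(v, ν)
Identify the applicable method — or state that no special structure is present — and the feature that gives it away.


Verdict: the binomial theorem — the summand is term ν of a binomial expansion in 3 and 2; the whole sum is a single power.


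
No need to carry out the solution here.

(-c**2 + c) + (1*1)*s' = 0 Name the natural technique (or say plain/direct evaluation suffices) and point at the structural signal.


Method: no special technique — with s absent the equation is not coupled at all: direct integration in c.


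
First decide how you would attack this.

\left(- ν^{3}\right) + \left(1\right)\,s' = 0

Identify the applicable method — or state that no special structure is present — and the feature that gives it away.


Technique: no special technique — the slope is a pure function of ν; integrate both sides and be done.


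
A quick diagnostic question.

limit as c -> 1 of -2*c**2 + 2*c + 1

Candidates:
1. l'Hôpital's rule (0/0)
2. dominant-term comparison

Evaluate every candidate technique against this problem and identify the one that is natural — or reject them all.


Method: no special technique — the expression is continuous at the evaluation point — substitute directly; no indeterminate form appears.
- l'Hôpital's rule (0/0) — substituting the point gives a finite value outright — there is no indeterminate clash to repair.
- dominant-term comparison — no ranking of term growth rates resolves the limit here.


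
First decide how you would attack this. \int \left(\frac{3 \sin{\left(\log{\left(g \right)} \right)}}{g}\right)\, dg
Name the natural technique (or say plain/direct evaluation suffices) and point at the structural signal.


Diagnosis: u-substitution — read it as f(\log{\left(g \right)}) times a constant multiple of d(\log{\left(g \right)}): one substitution, u = \log{\left(g \right)}, finishes it.


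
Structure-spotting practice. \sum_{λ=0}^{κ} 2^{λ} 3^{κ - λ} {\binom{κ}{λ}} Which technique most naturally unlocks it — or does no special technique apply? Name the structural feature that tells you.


Technique: the binomial theorem — {\binom{κ}{λ}} weighting matched powers of 2 and 3 is the expanded form of (2 + 3)^κ — fold it back up.


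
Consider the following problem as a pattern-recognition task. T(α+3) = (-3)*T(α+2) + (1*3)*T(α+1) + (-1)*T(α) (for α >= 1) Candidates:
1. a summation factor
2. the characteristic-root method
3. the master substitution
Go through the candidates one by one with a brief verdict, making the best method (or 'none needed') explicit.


Verdict: the characteristic-root method — because shifting α leaves the equation's coefficients unchanged, exponential trials reduce it to algebra.
- a summation factor — a summation factor telescopes one-step recursions; this one carries higher-order memory.
- the characteristic-root method — yes, a natural case for it.
- the master substitution: this is shift-type recursion, outside the divide-and-conquer template.


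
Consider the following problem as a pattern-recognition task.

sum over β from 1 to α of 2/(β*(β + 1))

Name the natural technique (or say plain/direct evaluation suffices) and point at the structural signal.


Verdict: telescoping — 2/(β*(β + 1)) hides a difference of shifted reciprocals — decompose it and the middle of the sum vanishes.


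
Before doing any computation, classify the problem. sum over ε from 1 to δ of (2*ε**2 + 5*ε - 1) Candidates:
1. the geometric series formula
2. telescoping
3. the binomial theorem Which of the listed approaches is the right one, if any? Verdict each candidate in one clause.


Technique: no special technique — every summand is a constant multiple of a power of ε — apply the standard power-sum identities one degree at a time.
- the geometric series formula: dividing successive terms gives an index-dependent quantity, not a constant.
- telescoping — computed from the summand as displayed, the partial sums build up without the pairwise collapse telescoping exploits.
- the binomial theorem: no binomial coefficients pair up with complementary powers here.


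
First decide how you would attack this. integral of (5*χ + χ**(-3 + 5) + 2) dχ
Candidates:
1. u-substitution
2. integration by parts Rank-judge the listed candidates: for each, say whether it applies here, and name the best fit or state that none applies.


Technique: no special technique — the integrand is a sum of constant multiples of powers of χ — integrate term by term.
- u-substitution — any workable substitution here is cosmetic — the integrand is already in directly integrable form.
- integration by parts: splitting off a factor buys nothing — the integrand integrates directly without parts.


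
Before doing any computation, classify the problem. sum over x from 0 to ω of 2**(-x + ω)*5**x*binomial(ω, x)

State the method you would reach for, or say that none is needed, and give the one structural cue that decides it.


Method: the binomial theorem — binomial(ω, x) weighting matched powers of 5 and 2 is the expanded form of (5 + 2)^ω — fold it back up.


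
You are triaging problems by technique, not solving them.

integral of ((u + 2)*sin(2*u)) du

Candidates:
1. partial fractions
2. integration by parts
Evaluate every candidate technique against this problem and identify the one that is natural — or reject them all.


Diagnosis: integration by parts — differentiate u + 2, integrate sin(2*u): each pass lowers the polynomial degree, so parts terminates.
- partial fractions: the expression is not a ratio of polynomials that decomposes further.
- integration by parts — yes, a natural case for it.


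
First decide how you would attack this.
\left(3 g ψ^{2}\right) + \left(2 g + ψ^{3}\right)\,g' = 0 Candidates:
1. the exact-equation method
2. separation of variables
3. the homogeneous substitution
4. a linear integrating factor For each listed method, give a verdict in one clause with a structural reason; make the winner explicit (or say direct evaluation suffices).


Technique: the exact-equation method — checking ∂/∂g of 3 g ψ^{2} against ∂/∂ψ of 2 g + ψ^{3}: they match — the equation is exact as it stands.
- the exact-equation method: applicable, and directly so.
- separation of variables — no division isolates the independent variable from the unknown.
- the homogeneous substitution — the slope does not depend on the ratio of the variables alone.
- a linear integrating factor: the unknown enters nonlinearly (through a power, a denominator, or a transcendental function), which the linear integrating-factor recipe cannot absorb as-is — any repair would come from a preliminary substitution, not the factor.


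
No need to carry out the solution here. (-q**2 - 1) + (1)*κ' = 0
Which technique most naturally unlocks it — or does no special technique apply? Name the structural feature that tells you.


Verdict: no special technique — the slope is a function of q alone, so integrate both sides directly.


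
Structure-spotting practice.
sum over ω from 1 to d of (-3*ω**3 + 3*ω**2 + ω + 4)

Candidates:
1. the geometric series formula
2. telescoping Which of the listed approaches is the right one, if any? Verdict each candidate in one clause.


Diagnosis: no special technique — the summand is a plain polynomial in ω (expanding first if it arrives factored); standard power-sum formulas evaluate it term by term.
- the geometric series formula — dividing successive terms gives an index-dependent quantity, not a constant.
- telescoping — as presented, consecutive terms share no shifted copy to cancel against — no rewrite is on display to change that.


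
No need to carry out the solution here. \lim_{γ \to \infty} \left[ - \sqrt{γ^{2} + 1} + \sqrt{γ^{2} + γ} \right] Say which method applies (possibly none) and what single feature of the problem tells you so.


Verdict: conjugate multiplication — neither \sqrt{γ^{2} + γ} nor \sqrt{γ^{2} + 1} converges alone, so rewrite their difference as a conjugate-rationalized quotient first.


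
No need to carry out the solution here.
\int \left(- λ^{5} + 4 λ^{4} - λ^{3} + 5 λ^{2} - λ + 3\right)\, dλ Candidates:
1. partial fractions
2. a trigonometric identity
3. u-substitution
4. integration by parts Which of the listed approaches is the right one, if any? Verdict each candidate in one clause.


Method: no special technique — scan for structure and find none: constant multiples of powers of λ, integrate directly.
- partial fractions: there is no rational-function structure to decompose.
- a trigonometric identity — there is no trigonometric structure at all — the integrand carries no sine or cosine to rewrite.
- u-substitution — any workable substitution here is cosmetic — the integrand is already in directly integrable form.
- integration by parts — parts would only shuffle a directly integrable integrand.


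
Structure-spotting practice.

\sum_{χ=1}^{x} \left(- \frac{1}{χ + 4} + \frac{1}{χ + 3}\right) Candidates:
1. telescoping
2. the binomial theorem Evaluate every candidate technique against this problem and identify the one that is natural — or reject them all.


Best approach: telescoping — each term adds \frac{1}{χ + 3} and subtracts the same expression advanced one index; that subtracted piece cancels against the next term's added copy — only the boundary terms survive.
- telescoping: yes — fits the structure here.
- the binomial theorem: the terms do not reassemble into a binomial power.


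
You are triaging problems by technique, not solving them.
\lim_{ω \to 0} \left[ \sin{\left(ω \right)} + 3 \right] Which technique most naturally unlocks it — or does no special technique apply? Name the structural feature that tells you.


Verdict: no special technique — no denominator vanishes and nothing blows up at 0: direct substitution is the whole computation.


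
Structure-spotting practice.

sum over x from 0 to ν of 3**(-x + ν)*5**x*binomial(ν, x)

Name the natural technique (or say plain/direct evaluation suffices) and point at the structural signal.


Verdict: the binomial theorem — the summand is term x of a binomial expansion in 5 and 3; the whole sum is a single power.


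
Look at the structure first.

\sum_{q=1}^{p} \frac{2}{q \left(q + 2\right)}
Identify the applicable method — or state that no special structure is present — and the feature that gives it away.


Verdict: telescoping — after splitting \frac{2}{q \left(q + 2\right)} into partial fractions, the pieces are shifted copies of one function and cancel telescopically.


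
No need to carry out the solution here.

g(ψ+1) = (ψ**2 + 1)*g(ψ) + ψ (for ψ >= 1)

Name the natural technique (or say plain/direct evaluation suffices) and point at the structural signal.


Method: a summation factor — normalize by the running product of ψ**2 + 1: the left side becomes a difference, and differences sum.


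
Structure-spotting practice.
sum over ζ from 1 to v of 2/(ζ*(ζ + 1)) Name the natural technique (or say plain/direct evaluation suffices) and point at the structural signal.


Best approach: telescoping — after splitting 2/(ζ*(ζ + 1)) into partial fractions, the pieces are shifted copies of one function and cancel telescopically.


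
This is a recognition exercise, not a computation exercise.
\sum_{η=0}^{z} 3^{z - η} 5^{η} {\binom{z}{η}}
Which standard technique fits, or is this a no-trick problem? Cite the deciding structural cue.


Diagnosis: the binomial theorem — binomial coefficients against complementary powers of 5 and 3: recognize the binomial expansion and resum.


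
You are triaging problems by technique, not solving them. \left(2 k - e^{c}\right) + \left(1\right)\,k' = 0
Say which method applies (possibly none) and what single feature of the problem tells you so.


Verdict: a linear integrating factor — the equation is linear in k with coefficient 2; multiplying by the integrating factor exp(∫2) makes the left side a perfect derivative.


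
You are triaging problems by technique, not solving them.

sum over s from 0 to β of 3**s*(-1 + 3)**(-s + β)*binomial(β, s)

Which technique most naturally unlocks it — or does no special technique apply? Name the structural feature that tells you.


Method: the binomial theorem — binomial coefficients against complementary powers of 3 and (-1 + 3): recognize the binomial expansion and resum.


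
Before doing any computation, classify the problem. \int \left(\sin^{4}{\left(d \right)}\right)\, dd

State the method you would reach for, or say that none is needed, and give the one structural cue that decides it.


Diagnosis: a trigonometric identity — an even power like \sin^{4}{\left(d \right)} flattens under the half-angle identity into first-degree cosines you can integrate directly.


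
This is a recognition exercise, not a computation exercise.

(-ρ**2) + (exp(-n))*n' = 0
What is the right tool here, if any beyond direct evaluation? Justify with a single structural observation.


Diagnosis: separation of variables — all dependence on the two variables factors apart, the defining separable shape. An exactness check succeeds on this form as well — separation and the potential function arrive at the same answer, separation more directly.


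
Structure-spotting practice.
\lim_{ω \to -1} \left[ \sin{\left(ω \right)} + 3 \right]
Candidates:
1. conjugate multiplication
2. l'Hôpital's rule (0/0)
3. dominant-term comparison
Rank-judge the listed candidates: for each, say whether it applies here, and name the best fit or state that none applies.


Best approach: no special technique — no vanishing denominator and no indeterminate clash at the point — evaluation is immediate.
- conjugate multiplication — multiplying by a conjugate would not remove any indeterminacy here.
- l'Hôpital's rule (0/0) — substituting the point gives a finite value outright — there is no indeterminate clash to repair.
- dominant-term comparison: this is not a rational comparison of growth rates at infinity.


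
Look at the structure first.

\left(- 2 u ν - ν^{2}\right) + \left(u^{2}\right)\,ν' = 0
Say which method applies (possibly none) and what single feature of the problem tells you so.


Technique: the homogeneous substitution — the slope's numerator and denominator share total degree; set v = ν/u and the equation drops to separable form. This doubles as a Bernoulli equation in the unknown as written; the homogeneous route needs no setup at all.


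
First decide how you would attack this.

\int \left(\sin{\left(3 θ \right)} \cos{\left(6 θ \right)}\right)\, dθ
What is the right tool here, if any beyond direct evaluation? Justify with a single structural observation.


Method: a trigonometric identity — apply product-to-sum to \sin{\left(3 θ \right)} \cos{\left(6 θ \right)}: two clean single-angle terms replace one awkward product.


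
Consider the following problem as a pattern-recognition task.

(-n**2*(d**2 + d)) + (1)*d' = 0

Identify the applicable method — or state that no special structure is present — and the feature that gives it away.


Best approach: separation of variables — all dependence on the two variables factors apart, the defining separable shape. A Bernoulli rewrite would carry it as the equation stands — separating the variables needs no rearrangement either.


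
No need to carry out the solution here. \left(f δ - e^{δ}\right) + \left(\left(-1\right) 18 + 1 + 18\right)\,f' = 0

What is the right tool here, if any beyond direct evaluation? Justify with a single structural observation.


Verdict: a linear integrating factor — f appears only to the first power with coefficient δ — the classic integrating-factor setup.


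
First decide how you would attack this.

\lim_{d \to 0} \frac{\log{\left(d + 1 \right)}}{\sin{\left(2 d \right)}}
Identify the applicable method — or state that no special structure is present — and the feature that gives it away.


Method: l'Hôpital's rule (0/0) — substituting 0 gives 0 over 0; differentiate top and bottom once and re-evaluate. The standard small-argument limits would also carry it; the rule is the systematic route.


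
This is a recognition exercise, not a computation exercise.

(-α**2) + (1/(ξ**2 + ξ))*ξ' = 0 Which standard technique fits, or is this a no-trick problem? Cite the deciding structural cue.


Technique: separation of variables — a product of single-variable factors, α**2 and ξ**2 + ξ — the textbook separable form. This doubles as a Bernoulli equation in the unknown as written; dividing and integrating works on it directly.


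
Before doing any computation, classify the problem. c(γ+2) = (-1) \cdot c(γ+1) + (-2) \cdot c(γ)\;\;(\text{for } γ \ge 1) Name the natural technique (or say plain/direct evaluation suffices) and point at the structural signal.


Technique: the characteristic-root method — fixed numeric weights on consecutive terms and no forcing term added: the root method in its home territory.


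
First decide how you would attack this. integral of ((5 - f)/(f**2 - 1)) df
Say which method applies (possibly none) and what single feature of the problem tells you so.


Method: partial fractions — the denominator f**2 - 1 factors, so the quotient decomposes into elementary partial fractions term by term.


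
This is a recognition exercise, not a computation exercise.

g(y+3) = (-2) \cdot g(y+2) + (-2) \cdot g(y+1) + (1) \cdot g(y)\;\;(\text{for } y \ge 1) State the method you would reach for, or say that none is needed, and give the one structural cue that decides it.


Verdict: the characteristic-root method — this is the constant-coefficient homogeneous case — the whole solution in y reduces to a polynomial's roots.


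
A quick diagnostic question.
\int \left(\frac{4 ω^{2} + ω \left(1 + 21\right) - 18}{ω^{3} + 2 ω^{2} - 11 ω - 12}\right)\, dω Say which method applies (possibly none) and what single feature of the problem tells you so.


Best approach: partial fractions — with ω^{3} + 2 ω^{2} - 11 ω - 12 factorable and the degree on top strictly smaller, simple-fraction decomposition is immediate.


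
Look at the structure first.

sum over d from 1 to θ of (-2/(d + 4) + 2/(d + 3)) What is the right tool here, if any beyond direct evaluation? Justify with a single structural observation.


Best approach: telescoping — the piece each term subtracts is 2/(d + 3) advanced by one index, and it reappears with a plus sign leading the following term — the sum collapses to its boundary terms.


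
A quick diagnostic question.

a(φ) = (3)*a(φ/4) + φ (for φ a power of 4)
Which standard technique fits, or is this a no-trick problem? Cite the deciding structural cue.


Technique: the master substitution — the recursive call is at index φ/4 rather than a shift, a divide-and-conquer shape — substituting φ = 4^m linearizes it.


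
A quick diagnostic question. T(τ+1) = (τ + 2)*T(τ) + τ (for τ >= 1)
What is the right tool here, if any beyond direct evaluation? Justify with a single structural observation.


Diagnosis: a summation factor — with the index-dependent coefficient τ + 2, dividing by the cumulative product turns the left side into a pure difference.


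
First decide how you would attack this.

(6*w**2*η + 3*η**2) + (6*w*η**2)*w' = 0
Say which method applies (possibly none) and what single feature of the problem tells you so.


Technique: the exact-equation method — checking ∂/∂w of 6*w**2*η + 3*η**2 against ∂/∂η of 6*w*η**2: they match — the equation is exact as it stands.


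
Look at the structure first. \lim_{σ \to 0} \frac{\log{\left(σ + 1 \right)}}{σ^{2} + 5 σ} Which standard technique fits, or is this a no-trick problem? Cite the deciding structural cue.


Verdict: l'Hôpital's rule (0/0) — substituting 0 gives 0 over 0; differentiate top and bottom once and re-evaluate. Known elementary limits would finish this too — the rule just bypasses the case analysis.


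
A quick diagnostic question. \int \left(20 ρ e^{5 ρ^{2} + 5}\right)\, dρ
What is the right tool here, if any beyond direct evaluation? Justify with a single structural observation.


Diagnosis: u-substitution — collected, the integrand has one factor that is, up to a constant, the derivative of an inner expression the rest depends on — substitute for that inner expression.


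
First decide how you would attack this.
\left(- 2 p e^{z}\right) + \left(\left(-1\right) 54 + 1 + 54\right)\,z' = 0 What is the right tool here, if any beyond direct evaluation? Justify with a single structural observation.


Best approach: separation of variables — all dependence on the two variables factors apart, the defining separable shape.


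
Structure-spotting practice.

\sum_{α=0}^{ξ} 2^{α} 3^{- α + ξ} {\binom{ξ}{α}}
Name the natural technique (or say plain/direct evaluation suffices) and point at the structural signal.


Technique: the binomial theorem — {\binom{ξ}{α}} weighting matched powers of 2 and 3 is the expanded form of (2 + 3)^ξ — fold it back up.


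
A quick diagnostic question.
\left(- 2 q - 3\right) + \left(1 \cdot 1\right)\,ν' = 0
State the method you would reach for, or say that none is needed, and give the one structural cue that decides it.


Diagnosis: no special technique — the slope is a function of q alone, so integrate both sides directly.


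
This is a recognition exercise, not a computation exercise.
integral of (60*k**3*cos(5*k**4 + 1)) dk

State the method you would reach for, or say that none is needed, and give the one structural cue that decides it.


Method: u-substitution — differentiating the inner expression 5*k**4 + 1 produces the factor 60*k**3 up to a constant multiple, so substituting u = 5*k**4 + 1 reduces everything to a one-variable integral in u.


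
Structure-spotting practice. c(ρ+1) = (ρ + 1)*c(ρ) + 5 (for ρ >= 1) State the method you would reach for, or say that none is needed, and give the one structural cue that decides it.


Diagnosis: a summation factor — because the multiplier ρ + 1 is index-dependent, divide through by its running product and sum the resulting differences.


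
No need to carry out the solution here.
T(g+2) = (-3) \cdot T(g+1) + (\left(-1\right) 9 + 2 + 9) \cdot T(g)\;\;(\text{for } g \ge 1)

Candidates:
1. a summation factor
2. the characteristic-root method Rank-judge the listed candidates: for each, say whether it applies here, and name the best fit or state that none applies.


Technique: the characteristic-root method — shift-invariance with fixed coefficients calls for exponential trials; the characteristic polynomial finds every r^g.
- a summation factor — the recurrence reaches back more than one step, outside the first-order family a summation factor normalizes.
- the characteristic-root method — applies; the problem has the shape this method handles.


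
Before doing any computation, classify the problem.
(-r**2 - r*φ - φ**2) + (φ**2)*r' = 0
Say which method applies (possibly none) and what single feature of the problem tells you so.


Technique: the homogeneous substitution — solved for the derivative, the right side is unchanged under scaling φ and r together — it depends only on the ratio r/φ, so substitute a single ratio variable.


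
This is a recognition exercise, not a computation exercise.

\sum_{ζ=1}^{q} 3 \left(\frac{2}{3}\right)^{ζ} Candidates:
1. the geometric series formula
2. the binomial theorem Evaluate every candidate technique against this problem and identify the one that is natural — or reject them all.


Best approach: the geometric series formula — check a ratio of consecutive terms: it is \frac{2}{3}, independent of the index, so the geometric formula closes the sum.
- the geometric series formula: applicable, and directly so.
- the binomial theorem: there is no pair of bases whose matched powers would reassemble into a single binomial power.


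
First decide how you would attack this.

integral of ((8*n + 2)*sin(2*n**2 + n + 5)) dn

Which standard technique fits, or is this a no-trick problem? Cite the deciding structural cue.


Verdict: u-substitution — a chain-rule shadow: 8*n + 2 alongside a function of 2*n**2 + n + 5 means u = 2*n**2 + n + 5 unwinds the composition in one step.


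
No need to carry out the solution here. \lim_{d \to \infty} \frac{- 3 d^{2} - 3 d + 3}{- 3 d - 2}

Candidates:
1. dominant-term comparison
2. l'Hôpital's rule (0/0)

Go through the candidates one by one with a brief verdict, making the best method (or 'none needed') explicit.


Verdict: dominant-term comparison — as d grows, only the highest-degree terms matter — compare leading terms and read the limit off.
- dominant-term comparison — yes — fits the structure here.
- l'Hôpital's rule (0/0): as a single quotient the expression runs to ∞/∞ at the limit point — an at-infinity form of the rule would apply, though the leading-growth comparison is the direct reading.


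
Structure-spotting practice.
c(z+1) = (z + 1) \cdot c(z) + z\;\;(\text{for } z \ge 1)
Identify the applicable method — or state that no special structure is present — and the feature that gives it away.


Best approach: a summation factor — first-order, linear, moving coefficient z + 1: the discrete analogue of an integrating factor handles it.


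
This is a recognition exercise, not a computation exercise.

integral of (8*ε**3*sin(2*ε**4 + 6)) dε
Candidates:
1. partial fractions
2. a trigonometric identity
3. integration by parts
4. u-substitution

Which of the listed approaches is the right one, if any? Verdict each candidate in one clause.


Method: u-substitution — read it as f(2*ε**4 + 6) times a constant multiple of d(2*ε**4 + 6): one substitution, u = 2*ε**4 + 6, finishes it.
- partial fractions: the expression is not a ratio of polynomials that decomposes further.
- a trigonometric identity: no identity rewrites this into an easier trigonometric form.
- integration by parts: the non-polynomial partner is not one of the parts kernels — exp, sine, or cosine with a degree-1 argument, or a logarithm.
- u-substitution — applicable, and directly so.


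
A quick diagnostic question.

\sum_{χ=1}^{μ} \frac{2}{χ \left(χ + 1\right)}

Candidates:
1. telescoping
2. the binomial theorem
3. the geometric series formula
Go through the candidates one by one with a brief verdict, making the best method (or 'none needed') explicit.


Diagnosis: telescoping — one partial-fraction pass turns \frac{2}{χ \left(χ + 1\right)} into a shifted difference, and shifted differences telescope.
- telescoping — a fit — the right tool for this form.
- the binomial theorem — the terms lack the binomial-coefficient-weighted complementary-power pattern of an expansion.
- the geometric series formula — the term-to-term ratio drifts with the index — the one thing the geometric formula cannot absorb.


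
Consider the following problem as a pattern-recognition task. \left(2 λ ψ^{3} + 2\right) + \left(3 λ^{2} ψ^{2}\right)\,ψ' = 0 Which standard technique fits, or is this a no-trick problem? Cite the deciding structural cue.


Technique: the exact-equation method — check exactness first: here it holds (2 λ ψ^{3} + 2, 3 λ^{2} ψ^{2} have matching cross partials), so no integrating factor is needed.


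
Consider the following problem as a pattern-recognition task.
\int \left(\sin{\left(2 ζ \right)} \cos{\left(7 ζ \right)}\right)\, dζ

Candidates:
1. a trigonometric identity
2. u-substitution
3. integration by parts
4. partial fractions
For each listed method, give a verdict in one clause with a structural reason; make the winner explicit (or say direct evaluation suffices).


Diagnosis: a trigonometric identity — two sinusoids at different rates multiply in \sin{\left(2 ζ \right)} \cos{\left(7 ζ \right)}; the product-to-sum identity uncouples them.
- a trigonometric identity: applicable, and directly so.
- u-substitution — no subexpression of the integrand pairs with its own derivative as a factor — individual terms may offer their own substitutions, but any change of variable covering the whole integral would have to be constructed from outside the expression.
- integration by parts — not the natural route: no polynomial-kernel product appears — a recursive parts reduction of the trigonometric product exists, but the identity rewrite is direct.
- partial fractions — the expression is not a ratio of polynomials that decomposes further.
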